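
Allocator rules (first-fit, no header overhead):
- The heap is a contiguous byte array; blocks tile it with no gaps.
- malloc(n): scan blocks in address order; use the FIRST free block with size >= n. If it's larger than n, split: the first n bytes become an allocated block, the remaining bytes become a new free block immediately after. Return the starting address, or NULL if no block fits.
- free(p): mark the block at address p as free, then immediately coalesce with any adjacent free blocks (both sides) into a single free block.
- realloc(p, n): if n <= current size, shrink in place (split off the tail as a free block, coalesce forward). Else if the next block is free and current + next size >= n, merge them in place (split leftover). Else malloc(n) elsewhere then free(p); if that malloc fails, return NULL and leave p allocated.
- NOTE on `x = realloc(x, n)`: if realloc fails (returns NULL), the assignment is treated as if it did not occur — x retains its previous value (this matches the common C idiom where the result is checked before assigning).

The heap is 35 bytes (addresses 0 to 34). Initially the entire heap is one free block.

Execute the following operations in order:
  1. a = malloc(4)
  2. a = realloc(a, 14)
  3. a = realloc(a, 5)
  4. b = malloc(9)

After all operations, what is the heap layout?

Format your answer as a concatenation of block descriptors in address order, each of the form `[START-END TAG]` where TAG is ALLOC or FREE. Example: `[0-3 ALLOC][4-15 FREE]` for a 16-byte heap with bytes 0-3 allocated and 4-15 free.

Op 1: a = malloc(4) -> a = 0; heap: [0-3 ALLOC][4-34 FREE]
Op 2: a = realloc(a, 14) -> a = 0; heap: [0-13 ALLOC][14-34 FREE]
Op 3: a = realloc(a, 5) -> a = 0; heap: [0-4 ALLOC][5-34 FREE]
Op 4: b = malloc(9) -> b = 5; heap: [0-4 ALLOC][5-13 ALLOC][14-34 FREE]

Answer: [0-4 ALLOC][5-13 ALLOC][14-34 FREE]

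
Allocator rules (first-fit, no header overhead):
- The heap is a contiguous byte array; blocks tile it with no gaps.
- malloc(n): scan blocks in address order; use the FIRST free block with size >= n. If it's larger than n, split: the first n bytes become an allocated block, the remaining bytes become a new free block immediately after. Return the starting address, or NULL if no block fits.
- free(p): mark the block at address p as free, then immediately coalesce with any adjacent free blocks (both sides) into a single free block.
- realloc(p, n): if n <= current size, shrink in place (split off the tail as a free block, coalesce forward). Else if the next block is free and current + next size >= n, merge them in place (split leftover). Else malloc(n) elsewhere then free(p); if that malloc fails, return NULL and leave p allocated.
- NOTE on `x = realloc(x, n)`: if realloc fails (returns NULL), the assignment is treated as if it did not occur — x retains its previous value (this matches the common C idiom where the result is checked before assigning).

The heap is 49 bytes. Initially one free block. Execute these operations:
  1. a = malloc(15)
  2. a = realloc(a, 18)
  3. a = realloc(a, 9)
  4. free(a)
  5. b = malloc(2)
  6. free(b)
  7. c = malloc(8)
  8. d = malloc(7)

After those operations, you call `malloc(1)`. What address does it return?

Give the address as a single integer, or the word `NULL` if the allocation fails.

Answer: 15

Derivation:
Op 1: a = malloc(15) -> a = 0; heap: [0-14 ALLOC][15-48 FREE]
Op 2: a = realloc(a, 18) -> a = 0; heap: [0-17 ALLOC][18-48 FREE]
Op 3: a = realloc(a, 9) -> a = 0; heap: [0-8 ALLOC][9-48 FREE]
Op 4: free(a) -> (freed a); heap: [0-48 FREE]
Op 5: b = malloc(2) -> b = 0; heap: [0-1 ALLOC][2-48 FREE]
Op 6: free(b) -> (freed b); heap: [0-48 FREE]
Op 7: c = malloc(8) -> c = 0; heap: [0-7 ALLOC][8-48 FREE]
Op 8: d = malloc(7) -> d = 8; heap: [0-7 ALLOC][8-14 ALLOC][15-48 FREE]
malloc(1): first-fit scan over [0-7 ALLOC][8-14 ALLOC][15-48 FREE] -> 15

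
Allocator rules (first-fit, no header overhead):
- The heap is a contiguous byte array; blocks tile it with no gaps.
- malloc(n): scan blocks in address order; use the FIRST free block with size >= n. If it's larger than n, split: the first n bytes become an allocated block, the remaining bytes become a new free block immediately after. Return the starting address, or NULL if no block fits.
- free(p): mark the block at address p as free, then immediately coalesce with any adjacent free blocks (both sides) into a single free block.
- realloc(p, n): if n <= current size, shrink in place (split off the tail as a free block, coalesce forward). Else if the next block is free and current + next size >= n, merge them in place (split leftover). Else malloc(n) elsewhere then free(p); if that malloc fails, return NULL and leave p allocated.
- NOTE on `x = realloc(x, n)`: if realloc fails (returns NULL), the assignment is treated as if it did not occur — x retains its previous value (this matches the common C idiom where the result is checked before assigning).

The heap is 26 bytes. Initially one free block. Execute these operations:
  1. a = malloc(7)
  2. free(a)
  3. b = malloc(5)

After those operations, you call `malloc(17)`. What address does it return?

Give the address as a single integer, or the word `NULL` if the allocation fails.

Answer: 5

Derivation:
Op 1: a = malloc(7) -> a = 0; heap: [0-6 ALLOC][7-25 FREE]
Op 2: free(a) -> (freed a); heap: [0-25 FREE]
Op 3: b = malloc(5) -> b = 0; heap: [0-4 ALLOC][5-25 FREE]
malloc(17): first-fit scan over [0-4 ALLOC][5-25 FREE] -> 5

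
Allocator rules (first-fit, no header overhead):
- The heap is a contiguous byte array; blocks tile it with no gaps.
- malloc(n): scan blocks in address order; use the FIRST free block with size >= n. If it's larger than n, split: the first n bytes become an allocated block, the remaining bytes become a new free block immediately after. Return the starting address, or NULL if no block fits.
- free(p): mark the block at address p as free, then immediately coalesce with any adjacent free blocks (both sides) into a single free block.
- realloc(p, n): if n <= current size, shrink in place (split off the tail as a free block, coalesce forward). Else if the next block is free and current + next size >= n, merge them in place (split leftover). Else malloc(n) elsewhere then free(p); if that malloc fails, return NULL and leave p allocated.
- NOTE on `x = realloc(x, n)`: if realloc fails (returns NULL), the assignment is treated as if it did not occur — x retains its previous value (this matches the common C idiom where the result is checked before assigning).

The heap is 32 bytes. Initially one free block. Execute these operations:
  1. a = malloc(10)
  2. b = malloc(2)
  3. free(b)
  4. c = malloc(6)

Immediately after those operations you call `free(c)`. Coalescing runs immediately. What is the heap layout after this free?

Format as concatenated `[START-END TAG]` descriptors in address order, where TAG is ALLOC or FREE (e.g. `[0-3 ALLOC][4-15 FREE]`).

Answer: [0-9 ALLOC][10-31 FREE]

Derivation:
Op 1: a = malloc(10) -> a = 0; heap: [0-9 ALLOC][10-31 FREE]
Op 2: b = malloc(2) -> b = 10; heap: [0-9 ALLOC][10-11 ALLOC][12-31 FREE]
Op 3: free(b) -> (freed b); heap: [0-9 ALLOC][10-31 FREE]
Op 4: c = malloc(6) -> c = 10; heap: [0-9 ALLOC][10-15 ALLOC][16-31 FREE]
free(c): c = 10 -> block [10-15 ALLOC]; mark free, coalesce with adjacent free neighbors -> [0-9 ALLOC][10-31 FREE]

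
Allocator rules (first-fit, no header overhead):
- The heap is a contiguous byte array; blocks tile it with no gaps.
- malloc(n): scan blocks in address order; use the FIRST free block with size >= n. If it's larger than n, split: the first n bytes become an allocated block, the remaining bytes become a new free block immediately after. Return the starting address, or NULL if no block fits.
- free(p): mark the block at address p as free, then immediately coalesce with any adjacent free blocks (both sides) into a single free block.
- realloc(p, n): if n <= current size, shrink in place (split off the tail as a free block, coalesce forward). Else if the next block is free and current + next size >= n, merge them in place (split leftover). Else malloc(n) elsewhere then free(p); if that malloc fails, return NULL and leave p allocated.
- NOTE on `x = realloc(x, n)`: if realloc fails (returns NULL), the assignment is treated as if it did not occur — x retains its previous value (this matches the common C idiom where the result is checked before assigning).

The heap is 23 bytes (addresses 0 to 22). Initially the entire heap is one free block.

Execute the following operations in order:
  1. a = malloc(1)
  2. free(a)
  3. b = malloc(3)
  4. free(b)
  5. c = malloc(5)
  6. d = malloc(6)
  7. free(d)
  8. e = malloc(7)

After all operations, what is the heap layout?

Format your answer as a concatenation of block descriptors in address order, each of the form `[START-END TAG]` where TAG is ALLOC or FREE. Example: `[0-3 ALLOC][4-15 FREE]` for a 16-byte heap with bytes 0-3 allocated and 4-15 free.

Op 1: a = malloc(1) -> a = 0; heap: [0-0 ALLOC][1-22 FREE]
Op 2: free(a) -> (freed a); heap: [0-22 FREE]
Op 3: b = malloc(3) -> b = 0; heap: [0-2 ALLOC][3-22 FREE]
Op 4: free(b) -> (freed b); heap: [0-22 FREE]
Op 5: c = malloc(5) -> c = 0; heap: [0-4 ALLOC][5-22 FREE]
Op 6: d = malloc(6) -> d = 5; heap: [0-4 ALLOC][5-10 ALLOC][11-22 FREE]
Op 7: free(d) -> (freed d); heap: [0-4 ALLOC][5-22 FREE]
Op 8: e = malloc(7) -> e = 5; heap: [0-4 ALLOC][5-11 ALLOC][12-22 FREE]

Answer: [0-4 ALLOC][5-11 ALLOC][12-22 FREE]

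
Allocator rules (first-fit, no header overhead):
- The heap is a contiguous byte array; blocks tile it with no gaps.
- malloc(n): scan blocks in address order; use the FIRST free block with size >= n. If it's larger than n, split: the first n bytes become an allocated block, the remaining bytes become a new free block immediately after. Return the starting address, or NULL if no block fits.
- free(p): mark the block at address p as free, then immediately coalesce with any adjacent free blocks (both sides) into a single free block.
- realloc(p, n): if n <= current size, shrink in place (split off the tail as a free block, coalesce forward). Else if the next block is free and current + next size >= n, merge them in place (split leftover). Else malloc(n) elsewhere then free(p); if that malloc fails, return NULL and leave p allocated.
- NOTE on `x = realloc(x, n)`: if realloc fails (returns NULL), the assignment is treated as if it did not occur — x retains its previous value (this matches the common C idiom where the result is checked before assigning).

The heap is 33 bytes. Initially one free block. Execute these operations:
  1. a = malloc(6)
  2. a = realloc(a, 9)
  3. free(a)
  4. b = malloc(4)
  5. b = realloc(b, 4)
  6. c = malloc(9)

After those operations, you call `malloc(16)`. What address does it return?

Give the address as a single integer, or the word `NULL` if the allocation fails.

Answer: 13

Derivation:
Op 1: a = malloc(6) -> a = 0; heap: [0-5 ALLOC][6-32 FREE]
Op 2: a = realloc(a, 9) -> a = 0; heap: [0-8 ALLOC][9-32 FREE]
Op 3: free(a) -> (freed a); heap: [0-32 FREE]
Op 4: b = malloc(4) -> b = 0; heap: [0-3 ALLOC][4-32 FREE]
Op 5: b = realloc(b, 4) -> b = 0; heap: [0-3 ALLOC][4-32 FREE]
Op 6: c = malloc(9) -> c = 4; heap: [0-3 ALLOC][4-12 ALLOC][13-32 FREE]
malloc(16): first-fit scan over [0-3 ALLOC][4-12 ALLOC][13-32 FREE] -> 13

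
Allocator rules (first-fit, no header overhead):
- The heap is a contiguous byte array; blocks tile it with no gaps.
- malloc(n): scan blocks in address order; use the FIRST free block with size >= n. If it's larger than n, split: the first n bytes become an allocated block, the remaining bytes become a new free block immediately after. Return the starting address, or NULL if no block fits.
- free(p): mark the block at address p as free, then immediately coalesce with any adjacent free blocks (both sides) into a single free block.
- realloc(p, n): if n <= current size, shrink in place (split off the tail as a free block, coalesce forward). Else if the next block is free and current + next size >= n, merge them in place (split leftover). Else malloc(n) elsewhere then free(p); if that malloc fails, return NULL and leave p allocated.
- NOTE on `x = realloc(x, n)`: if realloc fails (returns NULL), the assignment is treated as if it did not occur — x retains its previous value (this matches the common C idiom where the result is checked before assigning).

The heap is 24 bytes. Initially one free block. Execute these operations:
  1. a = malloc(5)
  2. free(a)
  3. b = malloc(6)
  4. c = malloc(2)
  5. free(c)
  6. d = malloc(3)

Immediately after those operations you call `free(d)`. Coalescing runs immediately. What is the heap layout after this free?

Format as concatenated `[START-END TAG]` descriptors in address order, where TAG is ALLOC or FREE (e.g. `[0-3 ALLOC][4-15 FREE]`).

Op 1: a = malloc(5) -> a = 0; heap: [0-4 ALLOC][5-23 FREE]
Op 2: free(a) -> (freed a); heap: [0-23 FREE]
Op 3: b = malloc(6) -> b = 0; heap: [0-5 ALLOC][6-23 FREE]
Op 4: c = malloc(2) -> c = 6; heap: [0-5 ALLOC][6-7 ALLOC][8-23 FREE]
Op 5: free(c) -> (freed c); heap: [0-5 ALLOC][6-23 FREE]
Op 6: d = malloc(3) -> d = 6; heap: [0-5 ALLOC][6-8 ALLOC][9-23 FREE]
free(d): d = 6 -> block [6-8 ALLOC]; mark free, coalesce with adjacent free neighbors -> [0-5 ALLOC][6-23 FREE]

Answer: [0-5 ALLOC][6-23 FREE]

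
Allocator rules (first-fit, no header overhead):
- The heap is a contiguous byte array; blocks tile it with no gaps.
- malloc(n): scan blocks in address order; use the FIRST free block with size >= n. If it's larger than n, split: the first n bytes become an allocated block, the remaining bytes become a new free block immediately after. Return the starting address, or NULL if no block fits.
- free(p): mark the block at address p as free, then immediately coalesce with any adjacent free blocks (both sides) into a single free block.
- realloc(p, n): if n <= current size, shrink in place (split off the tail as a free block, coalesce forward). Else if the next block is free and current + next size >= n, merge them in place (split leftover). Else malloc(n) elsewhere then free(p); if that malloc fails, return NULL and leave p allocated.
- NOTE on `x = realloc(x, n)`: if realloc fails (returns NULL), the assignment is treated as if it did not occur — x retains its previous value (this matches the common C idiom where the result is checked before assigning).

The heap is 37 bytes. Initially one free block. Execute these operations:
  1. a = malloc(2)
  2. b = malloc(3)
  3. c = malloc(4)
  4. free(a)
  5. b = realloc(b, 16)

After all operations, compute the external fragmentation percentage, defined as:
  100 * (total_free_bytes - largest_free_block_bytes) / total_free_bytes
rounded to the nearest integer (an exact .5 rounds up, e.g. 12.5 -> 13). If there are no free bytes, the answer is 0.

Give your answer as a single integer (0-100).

Answer: 29

Derivation:
Op 1: a = malloc(2) -> a = 0; heap: [0-1 ALLOC][2-36 FREE]
Op 2: b = malloc(3) -> b = 2; heap: [0-1 ALLOC][2-4 ALLOC][5-36 FREE]
Op 3: c = malloc(4) -> c = 5; heap: [0-1 ALLOC][2-4 ALLOC][5-8 ALLOC][9-36 FREE]
Op 4: free(a) -> (freed a); heap: [0-1 FREE][2-4 ALLOC][5-8 ALLOC][9-36 FREE]
Op 5: b = realloc(b, 16) -> b = 9; heap: [0-4 FREE][5-8 ALLOC][9-24 ALLOC][25-36 FREE]
Free blocks: [5 12] total_free=17 largest=12 -> 100*(17-12)/17 = 500/17 ≈ 29.412 -> rounds to 29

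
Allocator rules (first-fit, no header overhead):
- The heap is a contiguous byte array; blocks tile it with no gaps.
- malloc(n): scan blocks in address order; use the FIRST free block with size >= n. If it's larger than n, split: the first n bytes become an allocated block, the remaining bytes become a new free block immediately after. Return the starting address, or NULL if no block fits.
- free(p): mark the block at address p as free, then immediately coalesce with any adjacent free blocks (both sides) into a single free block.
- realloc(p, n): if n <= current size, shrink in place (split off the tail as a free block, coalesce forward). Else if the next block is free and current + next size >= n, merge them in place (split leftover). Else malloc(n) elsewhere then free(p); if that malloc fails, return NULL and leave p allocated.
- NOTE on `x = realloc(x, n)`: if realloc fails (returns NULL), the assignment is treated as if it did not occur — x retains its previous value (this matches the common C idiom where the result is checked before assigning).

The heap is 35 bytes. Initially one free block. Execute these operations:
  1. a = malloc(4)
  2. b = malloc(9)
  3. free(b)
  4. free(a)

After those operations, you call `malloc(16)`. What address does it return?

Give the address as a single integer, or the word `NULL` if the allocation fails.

Op 1: a = malloc(4) -> a = 0; heap: [0-3 ALLOC][4-34 FREE]
Op 2: b = malloc(9) -> b = 4; heap: [0-3 ALLOC][4-12 ALLOC][13-34 FREE]
Op 3: free(b) -> (freed b); heap: [0-3 ALLOC][4-34 FREE]
Op 4: free(a) -> (freed a); heap: [0-34 FREE]
malloc(16): first-fit scan over [0-34 FREE] -> 0

Answer: 0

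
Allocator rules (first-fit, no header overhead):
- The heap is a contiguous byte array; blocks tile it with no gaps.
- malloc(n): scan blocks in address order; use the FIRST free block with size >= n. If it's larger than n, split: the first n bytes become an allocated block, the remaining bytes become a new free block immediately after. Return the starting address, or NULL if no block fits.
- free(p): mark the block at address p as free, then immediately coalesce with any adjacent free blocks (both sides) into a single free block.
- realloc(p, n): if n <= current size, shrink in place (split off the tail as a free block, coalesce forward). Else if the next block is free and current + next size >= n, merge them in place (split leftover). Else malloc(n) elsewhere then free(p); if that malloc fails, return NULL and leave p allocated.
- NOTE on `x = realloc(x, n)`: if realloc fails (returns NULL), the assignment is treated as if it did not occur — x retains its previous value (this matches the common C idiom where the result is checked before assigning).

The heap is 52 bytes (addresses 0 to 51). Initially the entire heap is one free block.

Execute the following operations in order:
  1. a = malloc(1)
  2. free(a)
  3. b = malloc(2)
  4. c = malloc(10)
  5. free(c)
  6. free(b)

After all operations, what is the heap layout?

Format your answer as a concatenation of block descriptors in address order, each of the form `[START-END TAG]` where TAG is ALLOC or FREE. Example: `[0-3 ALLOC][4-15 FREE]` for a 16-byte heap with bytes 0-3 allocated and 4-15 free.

Answer: [0-51 FREE]

Derivation:
Op 1: a = malloc(1) -> a = 0; heap: [0-0 ALLOC][1-51 FREE]
Op 2: free(a) -> (freed a); heap: [0-51 FREE]
Op 3: b = malloc(2) -> b = 0; heap: [0-1 ALLOC][2-51 FREE]
Op 4: c = malloc(10) -> c = 2; heap: [0-1 ALLOC][2-11 ALLOC][12-51 FREE]
Op 5: free(c) -> (freed c); heap: [0-1 ALLOC][2-51 FREE]
Op 6: free(b) -> (freed b); heap: [0-51 FREE]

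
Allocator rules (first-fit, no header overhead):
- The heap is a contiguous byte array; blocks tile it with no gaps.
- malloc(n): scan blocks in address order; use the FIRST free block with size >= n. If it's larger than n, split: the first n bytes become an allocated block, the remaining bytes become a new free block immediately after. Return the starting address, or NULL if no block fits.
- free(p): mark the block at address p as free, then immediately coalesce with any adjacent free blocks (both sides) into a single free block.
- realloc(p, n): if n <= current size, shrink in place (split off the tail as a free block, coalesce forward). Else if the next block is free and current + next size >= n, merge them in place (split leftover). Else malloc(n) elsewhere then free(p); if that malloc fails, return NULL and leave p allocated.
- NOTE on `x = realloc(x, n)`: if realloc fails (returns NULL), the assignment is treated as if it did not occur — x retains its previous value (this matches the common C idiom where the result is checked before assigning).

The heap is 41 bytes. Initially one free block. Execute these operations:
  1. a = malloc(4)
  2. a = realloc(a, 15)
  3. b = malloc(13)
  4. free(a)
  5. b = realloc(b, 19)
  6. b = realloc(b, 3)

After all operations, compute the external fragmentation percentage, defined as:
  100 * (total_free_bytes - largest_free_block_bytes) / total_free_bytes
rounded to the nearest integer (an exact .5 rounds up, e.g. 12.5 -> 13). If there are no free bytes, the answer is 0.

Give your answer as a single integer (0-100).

Answer: 39

Derivation:
Op 1: a = malloc(4) -> a = 0; heap: [0-3 ALLOC][4-40 FREE]
Op 2: a = realloc(a, 15) -> a = 0; heap: [0-14 ALLOC][15-40 FREE]
Op 3: b = malloc(13) -> b = 15; heap: [0-14 ALLOC][15-27 ALLOC][28-40 FREE]
Op 4: free(a) -> (freed a); heap: [0-14 FREE][15-27 ALLOC][28-40 FREE]
Op 5: b = realloc(b, 19) -> b = 15; heap: [0-14 FREE][15-33 ALLOC][34-40 FREE]
Op 6: b = realloc(b, 3) -> b = 15; heap: [0-14 FREE][15-17 ALLOC][18-40 FREE]
Free blocks: [15 23] total_free=38 largest=23 -> 100*(38-23)/38 = 1500/38 ≈ 39.474 -> rounds to 39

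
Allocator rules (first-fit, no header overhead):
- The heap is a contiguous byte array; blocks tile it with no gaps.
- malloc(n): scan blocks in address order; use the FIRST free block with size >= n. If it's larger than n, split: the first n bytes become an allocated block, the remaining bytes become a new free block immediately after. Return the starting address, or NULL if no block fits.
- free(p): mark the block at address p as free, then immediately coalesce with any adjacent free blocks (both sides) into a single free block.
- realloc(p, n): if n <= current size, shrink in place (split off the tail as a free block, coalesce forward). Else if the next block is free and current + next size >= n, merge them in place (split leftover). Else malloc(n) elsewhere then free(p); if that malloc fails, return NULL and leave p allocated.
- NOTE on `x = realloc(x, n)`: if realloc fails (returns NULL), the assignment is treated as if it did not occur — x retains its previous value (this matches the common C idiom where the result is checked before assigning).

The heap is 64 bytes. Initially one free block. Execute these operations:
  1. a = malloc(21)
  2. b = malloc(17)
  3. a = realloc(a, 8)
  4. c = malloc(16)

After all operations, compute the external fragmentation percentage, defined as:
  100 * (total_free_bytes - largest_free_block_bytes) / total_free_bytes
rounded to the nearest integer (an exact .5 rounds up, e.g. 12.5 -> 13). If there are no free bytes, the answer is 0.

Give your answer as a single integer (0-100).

Answer: 43

Derivation:
Op 1: a = malloc(21) -> a = 0; heap: [0-20 ALLOC][21-63 FREE]
Op 2: b = malloc(17) -> b = 21; heap: [0-20 ALLOC][21-37 ALLOC][38-63 FREE]
Op 3: a = realloc(a, 8) -> a = 0; heap: [0-7 ALLOC][8-20 FREE][21-37 ALLOC][38-63 FREE]
Op 4: c = malloc(16) -> c = 38; heap: [0-7 ALLOC][8-20 FREE][21-37 ALLOC][38-53 ALLOC][54-63 FREE]
Free blocks: [13 10] total_free=23 largest=13 -> 100*(23-13)/23 = 1000/23 ≈ 43.478 -> rounds to 43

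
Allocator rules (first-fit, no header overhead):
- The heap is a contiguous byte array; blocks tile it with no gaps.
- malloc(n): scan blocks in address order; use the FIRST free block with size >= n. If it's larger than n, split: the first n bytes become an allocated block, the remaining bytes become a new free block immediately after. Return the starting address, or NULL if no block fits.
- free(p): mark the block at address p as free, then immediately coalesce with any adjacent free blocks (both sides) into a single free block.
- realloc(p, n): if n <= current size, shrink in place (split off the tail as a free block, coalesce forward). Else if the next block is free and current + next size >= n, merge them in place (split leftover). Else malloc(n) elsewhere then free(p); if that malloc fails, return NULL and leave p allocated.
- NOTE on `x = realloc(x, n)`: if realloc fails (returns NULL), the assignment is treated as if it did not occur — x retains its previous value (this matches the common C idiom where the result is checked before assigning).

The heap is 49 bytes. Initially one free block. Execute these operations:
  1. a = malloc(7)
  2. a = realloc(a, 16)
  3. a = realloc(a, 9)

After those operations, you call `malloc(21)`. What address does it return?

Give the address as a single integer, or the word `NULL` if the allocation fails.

Answer: 9

Derivation:
Op 1: a = malloc(7) -> a = 0; heap: [0-6 ALLOC][7-48 FREE]
Op 2: a = realloc(a, 16) -> a = 0; heap: [0-15 ALLOC][16-48 FREE]
Op 3: a = realloc(a, 9) -> a = 0; heap: [0-8 ALLOC][9-48 FREE]
malloc(21): first-fit scan over [0-8 ALLOC][9-48 FREE] -> 9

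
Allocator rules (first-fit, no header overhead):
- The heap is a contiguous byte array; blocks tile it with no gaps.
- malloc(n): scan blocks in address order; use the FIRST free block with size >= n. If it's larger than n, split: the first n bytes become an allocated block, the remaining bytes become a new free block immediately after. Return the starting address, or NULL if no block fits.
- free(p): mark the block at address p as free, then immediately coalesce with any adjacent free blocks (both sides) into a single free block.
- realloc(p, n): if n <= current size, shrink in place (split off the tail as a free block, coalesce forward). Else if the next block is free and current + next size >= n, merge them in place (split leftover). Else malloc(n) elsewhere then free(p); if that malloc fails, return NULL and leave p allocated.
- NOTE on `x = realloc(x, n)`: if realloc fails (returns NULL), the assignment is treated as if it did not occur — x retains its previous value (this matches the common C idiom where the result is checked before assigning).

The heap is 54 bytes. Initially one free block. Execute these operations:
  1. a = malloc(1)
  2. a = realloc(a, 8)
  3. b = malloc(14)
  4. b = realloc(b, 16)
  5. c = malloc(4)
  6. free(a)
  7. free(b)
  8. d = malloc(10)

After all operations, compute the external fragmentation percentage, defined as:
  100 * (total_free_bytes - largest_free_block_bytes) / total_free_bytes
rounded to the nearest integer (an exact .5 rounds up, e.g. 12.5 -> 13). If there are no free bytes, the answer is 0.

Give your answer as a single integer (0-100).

Op 1: a = malloc(1) -> a = 0; heap: [0-0 ALLOC][1-53 FREE]
Op 2: a = realloc(a, 8) -> a = 0; heap: [0-7 ALLOC][8-53 FREE]
Op 3: b = malloc(14) -> b = 8; heap: [0-7 ALLOC][8-21 ALLOC][22-53 FREE]
Op 4: b = realloc(b, 16) -> b = 8; heap: [0-7 ALLOC][8-23 ALLOC][24-53 FREE]
Op 5: c = malloc(4) -> c = 24; heap: [0-7 ALLOC][8-23 ALLOC][24-27 ALLOC][28-53 FREE]
Op 6: free(a) -> (freed a); heap: [0-7 FREE][8-23 ALLOC][24-27 ALLOC][28-53 FREE]
Op 7: free(b) -> (freed b); heap: [0-23 FREE][24-27 ALLOC][28-53 FREE]
Op 8: d = malloc(10) -> d = 0; heap: [0-9 ALLOC][10-23 FREE][24-27 ALLOC][28-53 FREE]
Free blocks: [14 26] total_free=40 largest=26 -> 100*(40-26)/40 = 1400/40 = 35

Answer: 35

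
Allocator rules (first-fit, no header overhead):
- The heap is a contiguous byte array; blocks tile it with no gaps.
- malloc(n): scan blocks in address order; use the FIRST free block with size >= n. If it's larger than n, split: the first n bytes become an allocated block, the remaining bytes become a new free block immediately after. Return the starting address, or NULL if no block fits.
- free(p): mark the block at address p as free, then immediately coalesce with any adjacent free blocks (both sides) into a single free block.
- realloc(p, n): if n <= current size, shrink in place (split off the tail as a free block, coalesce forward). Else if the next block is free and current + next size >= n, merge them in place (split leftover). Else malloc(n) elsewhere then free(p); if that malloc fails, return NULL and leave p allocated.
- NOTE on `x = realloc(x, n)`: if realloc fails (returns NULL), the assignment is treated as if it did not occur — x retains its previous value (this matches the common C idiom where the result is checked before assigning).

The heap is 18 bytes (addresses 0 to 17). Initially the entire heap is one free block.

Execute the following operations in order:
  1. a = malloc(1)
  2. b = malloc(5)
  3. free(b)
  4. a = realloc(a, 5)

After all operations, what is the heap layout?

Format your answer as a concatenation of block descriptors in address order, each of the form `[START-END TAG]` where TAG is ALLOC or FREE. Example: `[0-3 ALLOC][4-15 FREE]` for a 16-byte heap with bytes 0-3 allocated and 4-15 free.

Op 1: a = malloc(1) -> a = 0; heap: [0-0 ALLOC][1-17 FREE]
Op 2: b = malloc(5) -> b = 1; heap: [0-0 ALLOC][1-5 ALLOC][6-17 FREE]
Op 3: free(b) -> (freed b); heap: [0-0 ALLOC][1-17 FREE]
Op 4: a = realloc(a, 5) -> a = 0; heap: [0-4 ALLOC][5-17 FREE]

Answer: [0-4 ALLOC][5-17 FREE]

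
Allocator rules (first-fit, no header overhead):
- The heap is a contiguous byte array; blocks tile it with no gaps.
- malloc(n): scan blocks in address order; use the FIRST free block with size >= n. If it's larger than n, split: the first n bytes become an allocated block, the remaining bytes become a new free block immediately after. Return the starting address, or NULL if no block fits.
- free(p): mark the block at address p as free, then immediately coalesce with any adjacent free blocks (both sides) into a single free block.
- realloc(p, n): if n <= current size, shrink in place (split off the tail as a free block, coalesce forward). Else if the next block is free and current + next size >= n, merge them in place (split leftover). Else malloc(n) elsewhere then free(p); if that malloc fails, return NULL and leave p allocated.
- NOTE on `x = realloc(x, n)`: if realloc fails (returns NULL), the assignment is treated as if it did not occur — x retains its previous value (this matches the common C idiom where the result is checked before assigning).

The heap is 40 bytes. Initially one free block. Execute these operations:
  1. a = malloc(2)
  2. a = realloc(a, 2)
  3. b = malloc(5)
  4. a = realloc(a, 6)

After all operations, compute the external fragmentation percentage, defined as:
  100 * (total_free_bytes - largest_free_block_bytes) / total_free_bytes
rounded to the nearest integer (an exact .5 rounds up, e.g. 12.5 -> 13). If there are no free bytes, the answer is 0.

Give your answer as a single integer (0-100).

Op 1: a = malloc(2) -> a = 0; heap: [0-1 ALLOC][2-39 FREE]
Op 2: a = realloc(a, 2) -> a = 0; heap: [0-1 ALLOC][2-39 FREE]
Op 3: b = malloc(5) -> b = 2; heap: [0-1 ALLOC][2-6 ALLOC][7-39 FREE]
Op 4: a = realloc(a, 6) -> a = 7; heap: [0-1 FREE][2-6 ALLOC][7-12 ALLOC][13-39 FREE]
Free blocks: [2 27] total_free=29 largest=27 -> 100*(29-27)/29 = 200/29 ≈ 6.897 -> rounds to 7

Answer: 7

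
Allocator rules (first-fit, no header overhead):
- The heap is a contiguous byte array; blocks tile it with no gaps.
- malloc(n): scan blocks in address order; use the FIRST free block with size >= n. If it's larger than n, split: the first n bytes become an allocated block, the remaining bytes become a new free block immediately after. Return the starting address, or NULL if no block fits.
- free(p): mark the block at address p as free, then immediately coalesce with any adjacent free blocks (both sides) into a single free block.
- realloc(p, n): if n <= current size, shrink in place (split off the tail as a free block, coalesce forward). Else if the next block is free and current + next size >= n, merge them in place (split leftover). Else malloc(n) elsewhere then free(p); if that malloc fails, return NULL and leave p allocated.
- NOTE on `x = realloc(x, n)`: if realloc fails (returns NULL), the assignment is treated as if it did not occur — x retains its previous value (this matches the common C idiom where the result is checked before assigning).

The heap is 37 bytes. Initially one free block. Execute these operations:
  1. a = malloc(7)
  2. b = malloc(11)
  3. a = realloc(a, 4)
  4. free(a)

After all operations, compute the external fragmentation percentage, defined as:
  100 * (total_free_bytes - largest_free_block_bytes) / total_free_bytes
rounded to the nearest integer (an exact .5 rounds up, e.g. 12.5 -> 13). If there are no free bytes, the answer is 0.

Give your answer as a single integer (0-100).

Answer: 27

Derivation:
Op 1: a = malloc(7) -> a = 0; heap: [0-6 ALLOC][7-36 FREE]
Op 2: b = malloc(11) -> b = 7; heap: [0-6 ALLOC][7-17 ALLOC][18-36 FREE]
Op 3: a = realloc(a, 4) -> a = 0; heap: [0-3 ALLOC][4-6 FREE][7-17 ALLOC][18-36 FREE]
Op 4: free(a) -> (freed a); heap: [0-6 FREE][7-17 ALLOC][18-36 FREE]
Free blocks: [7 19] total_free=26 largest=19 -> 100*(26-19)/26 = 700/26 ≈ 26.923 -> rounds to 27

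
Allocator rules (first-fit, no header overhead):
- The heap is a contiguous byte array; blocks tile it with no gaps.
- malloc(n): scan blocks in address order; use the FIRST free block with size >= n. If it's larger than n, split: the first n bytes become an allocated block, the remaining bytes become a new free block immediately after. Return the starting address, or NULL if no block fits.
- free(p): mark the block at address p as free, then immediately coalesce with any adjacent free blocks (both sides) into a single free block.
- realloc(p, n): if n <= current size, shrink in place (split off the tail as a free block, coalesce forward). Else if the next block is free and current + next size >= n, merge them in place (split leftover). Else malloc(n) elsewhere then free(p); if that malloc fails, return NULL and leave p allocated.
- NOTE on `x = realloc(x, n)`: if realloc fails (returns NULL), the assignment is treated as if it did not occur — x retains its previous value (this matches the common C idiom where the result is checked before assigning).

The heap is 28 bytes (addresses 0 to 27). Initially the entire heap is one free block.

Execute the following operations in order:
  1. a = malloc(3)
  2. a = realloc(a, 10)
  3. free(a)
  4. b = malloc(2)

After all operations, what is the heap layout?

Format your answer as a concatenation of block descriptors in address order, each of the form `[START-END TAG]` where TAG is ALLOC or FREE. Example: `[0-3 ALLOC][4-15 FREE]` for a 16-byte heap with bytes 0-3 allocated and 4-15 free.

Answer: [0-1 ALLOC][2-27 FREE]

Derivation:
Op 1: a = malloc(3) -> a = 0; heap: [0-2 ALLOC][3-27 FREE]
Op 2: a = realloc(a, 10) -> a = 0; heap: [0-9 ALLOC][10-27 FREE]
Op 3: free(a) -> (freed a); heap: [0-27 FREE]
Op 4: b = malloc(2) -> b = 0; heap: [0-1 ALLOC][2-27 FREE]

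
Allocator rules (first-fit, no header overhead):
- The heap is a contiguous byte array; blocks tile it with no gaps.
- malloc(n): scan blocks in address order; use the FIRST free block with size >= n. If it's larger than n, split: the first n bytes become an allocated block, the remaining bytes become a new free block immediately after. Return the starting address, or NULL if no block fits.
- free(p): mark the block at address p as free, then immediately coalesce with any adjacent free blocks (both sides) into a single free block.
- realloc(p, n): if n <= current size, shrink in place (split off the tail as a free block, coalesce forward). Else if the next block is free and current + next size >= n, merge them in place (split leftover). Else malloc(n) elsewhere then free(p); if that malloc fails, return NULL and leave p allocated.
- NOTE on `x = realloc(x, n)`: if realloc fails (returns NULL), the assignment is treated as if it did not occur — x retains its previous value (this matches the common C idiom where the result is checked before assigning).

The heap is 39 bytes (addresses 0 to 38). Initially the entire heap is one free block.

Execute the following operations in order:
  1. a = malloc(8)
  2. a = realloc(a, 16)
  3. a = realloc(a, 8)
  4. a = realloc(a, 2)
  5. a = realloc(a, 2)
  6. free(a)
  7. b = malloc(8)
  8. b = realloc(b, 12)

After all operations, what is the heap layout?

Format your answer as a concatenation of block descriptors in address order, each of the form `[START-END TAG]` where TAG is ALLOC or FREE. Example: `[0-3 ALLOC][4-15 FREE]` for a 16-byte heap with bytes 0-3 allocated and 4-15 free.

Op 1: a = malloc(8) -> a = 0; heap: [0-7 ALLOC][8-38 FREE]
Op 2: a = realloc(a, 16) -> a = 0; heap: [0-15 ALLOC][16-38 FREE]
Op 3: a = realloc(a, 8) -> a = 0; heap: [0-7 ALLOC][8-38 FREE]
Op 4: a = realloc(a, 2) -> a = 0; heap: [0-1 ALLOC][2-38 FREE]
Op 5: a = realloc(a, 2) -> a = 0; heap: [0-1 ALLOC][2-38 FREE]
Op 6: free(a) -> (freed a); heap: [0-38 FREE]
Op 7: b = malloc(8) -> b = 0; heap: [0-7 ALLOC][8-38 FREE]
Op 8: b = realloc(b, 12) -> b = 0; heap: [0-11 ALLOC][12-38 FREE]

Answer: [0-11 ALLOC][12-38 FREE]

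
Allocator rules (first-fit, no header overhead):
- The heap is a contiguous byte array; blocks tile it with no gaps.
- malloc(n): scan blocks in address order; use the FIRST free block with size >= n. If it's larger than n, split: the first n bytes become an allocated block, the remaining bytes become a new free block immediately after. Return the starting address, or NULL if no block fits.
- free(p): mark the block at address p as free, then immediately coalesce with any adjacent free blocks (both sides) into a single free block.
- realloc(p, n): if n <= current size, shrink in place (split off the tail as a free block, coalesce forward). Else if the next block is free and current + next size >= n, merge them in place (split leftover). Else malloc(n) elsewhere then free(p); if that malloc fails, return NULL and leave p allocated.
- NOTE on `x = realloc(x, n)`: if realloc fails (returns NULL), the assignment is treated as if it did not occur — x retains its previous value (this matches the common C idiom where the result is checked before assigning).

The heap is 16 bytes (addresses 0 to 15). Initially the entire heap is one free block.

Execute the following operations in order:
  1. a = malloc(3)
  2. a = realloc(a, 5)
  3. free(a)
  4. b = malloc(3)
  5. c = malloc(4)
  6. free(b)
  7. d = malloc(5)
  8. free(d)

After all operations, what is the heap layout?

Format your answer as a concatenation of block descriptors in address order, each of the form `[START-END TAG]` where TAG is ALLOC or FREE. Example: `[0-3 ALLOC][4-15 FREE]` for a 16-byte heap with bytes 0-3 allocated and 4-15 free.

Answer: [0-2 FREE][3-6 ALLOC][7-15 FREE]

Derivation:
Op 1: a = malloc(3) -> a = 0; heap: [0-2 ALLOC][3-15 FREE]
Op 2: a = realloc(a, 5) -> a = 0; heap: [0-4 ALLOC][5-15 FREE]
Op 3: free(a) -> (freed a); heap: [0-15 FREE]
Op 4: b = malloc(3) -> b = 0; heap: [0-2 ALLOC][3-15 FREE]
Op 5: c = malloc(4) -> c = 3; heap: [0-2 ALLOC][3-6 ALLOC][7-15 FREE]
Op 6: free(b) -> (freed b); heap: [0-2 FREE][3-6 ALLOC][7-15 FREE]
Op 7: d = malloc(5) -> d = 7; heap: [0-2 FREE][3-6 ALLOC][7-11 ALLOC][12-15 FREE]
Op 8: free(d) -> (freed d); heap: [0-2 FREE][3-6 ALLOC][7-15 FREE]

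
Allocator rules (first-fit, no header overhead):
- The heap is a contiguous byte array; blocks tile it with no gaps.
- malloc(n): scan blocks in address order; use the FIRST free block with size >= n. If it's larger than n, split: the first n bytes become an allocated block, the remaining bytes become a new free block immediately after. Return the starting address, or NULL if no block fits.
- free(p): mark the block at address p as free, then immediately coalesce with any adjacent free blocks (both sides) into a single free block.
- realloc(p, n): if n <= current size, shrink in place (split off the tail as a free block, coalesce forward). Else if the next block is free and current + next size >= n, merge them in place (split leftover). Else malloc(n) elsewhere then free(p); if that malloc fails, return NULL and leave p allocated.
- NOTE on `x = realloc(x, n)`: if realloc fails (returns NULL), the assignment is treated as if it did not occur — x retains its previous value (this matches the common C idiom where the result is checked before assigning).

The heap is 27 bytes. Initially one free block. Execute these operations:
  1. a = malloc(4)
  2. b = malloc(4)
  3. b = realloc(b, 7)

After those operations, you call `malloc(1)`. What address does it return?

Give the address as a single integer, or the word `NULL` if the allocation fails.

Answer: 11

Derivation:
Op 1: a = malloc(4) -> a = 0; heap: [0-3 ALLOC][4-26 FREE]
Op 2: b = malloc(4) -> b = 4; heap: [0-3 ALLOC][4-7 ALLOC][8-26 FREE]
Op 3: b = realloc(b, 7) -> b = 4; heap: [0-3 ALLOC][4-10 ALLOC][11-26 FREE]
malloc(1): first-fit scan over [0-3 ALLOC][4-10 ALLOC][11-26 FREE] -> 11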